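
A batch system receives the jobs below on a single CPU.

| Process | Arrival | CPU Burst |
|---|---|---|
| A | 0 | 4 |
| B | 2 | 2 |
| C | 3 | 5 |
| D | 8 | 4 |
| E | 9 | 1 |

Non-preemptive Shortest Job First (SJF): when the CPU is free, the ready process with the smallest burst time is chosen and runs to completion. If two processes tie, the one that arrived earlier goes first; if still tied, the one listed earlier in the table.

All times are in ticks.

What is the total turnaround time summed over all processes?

27

Gantt: | A 0-4 | B 4-6 | C 6-11 | E 11-12 | D 12-16 |
Completion: A=4  B=6  C=11  D=16  E=12
Turnaround = completion − arrival: A=4, B=4, C=8, D=8, E=3
Total turnaround = 4 + 4 + 8 + 8 + 3 = 27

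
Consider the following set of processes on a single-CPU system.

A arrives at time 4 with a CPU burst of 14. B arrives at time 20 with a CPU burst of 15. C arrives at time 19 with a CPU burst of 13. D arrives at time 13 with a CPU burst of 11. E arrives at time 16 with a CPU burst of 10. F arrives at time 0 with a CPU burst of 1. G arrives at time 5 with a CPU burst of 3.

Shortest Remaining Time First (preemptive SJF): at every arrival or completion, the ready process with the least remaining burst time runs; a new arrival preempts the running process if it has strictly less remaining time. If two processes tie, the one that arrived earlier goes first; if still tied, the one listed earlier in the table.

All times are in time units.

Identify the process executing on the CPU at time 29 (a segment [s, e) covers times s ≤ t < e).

E

Timeline: | F 0-1 | idle 1-4 | A 4-5 | G 5-8 | A 8-21 | E 21-31 | D 31-42 | C 42-55 | B 55-70 |
Completion: A=21  B=70  C=55  D=42  E=31  F=1  G=8
Turnaround (C−A): A=17  B=50  C=36  D=29  E=15  F=1  G=3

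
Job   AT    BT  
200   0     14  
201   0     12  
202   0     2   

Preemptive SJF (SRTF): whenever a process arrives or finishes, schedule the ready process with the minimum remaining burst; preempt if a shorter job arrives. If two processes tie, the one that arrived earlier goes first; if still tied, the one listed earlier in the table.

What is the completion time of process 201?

14

Gantt: | 202 0-2 | 201 2-14 | 200 14-28 |
Completion: 200=28  201=14  202=2
Turnaround (C−A): 200=28  201=14  202=2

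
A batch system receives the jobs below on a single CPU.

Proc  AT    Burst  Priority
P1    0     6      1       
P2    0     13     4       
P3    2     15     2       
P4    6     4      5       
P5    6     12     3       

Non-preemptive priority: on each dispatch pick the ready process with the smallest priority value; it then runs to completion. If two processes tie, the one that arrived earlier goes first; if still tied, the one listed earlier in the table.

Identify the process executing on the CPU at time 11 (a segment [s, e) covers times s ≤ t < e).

Gantt: | P1 0-6 | P3 6-21 | P5 21-33 | P2 33-46 | P4 46-50 |
Completion: P1=6  P2=46  P3=21  P4=50  P5=33
Turnaround (C−A): P1=6  P2=46  P3=19  P4=44  P5=27

P3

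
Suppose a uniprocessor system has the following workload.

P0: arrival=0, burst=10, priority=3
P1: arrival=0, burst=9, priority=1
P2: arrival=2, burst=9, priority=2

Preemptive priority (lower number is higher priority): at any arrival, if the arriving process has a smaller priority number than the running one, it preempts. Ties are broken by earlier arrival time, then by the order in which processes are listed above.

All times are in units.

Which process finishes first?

Gantt: | P1 0-9 | P2 9-18 | P0 18-28 |
Completion: P0=28  P1=9  P2=18
Turnaround (C−A): P0=28  P1=9  P2=16
Finish order: P1 → P2 → P0

P1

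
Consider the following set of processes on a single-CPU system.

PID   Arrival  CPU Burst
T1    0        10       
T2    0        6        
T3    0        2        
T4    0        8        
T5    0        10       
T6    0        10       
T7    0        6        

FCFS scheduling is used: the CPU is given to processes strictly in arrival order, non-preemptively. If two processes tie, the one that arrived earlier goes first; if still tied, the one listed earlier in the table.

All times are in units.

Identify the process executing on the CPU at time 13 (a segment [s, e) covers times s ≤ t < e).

Timeline: | T1 0-10 | T2 10-16 | T3 16-18 | T4 18-26 | T5 26-36 | T6 36-46 | T7 46-52 |
Completion: T1=10  T2=16  T3=18  T4=26  T5=36  T6=46  T7=52

T2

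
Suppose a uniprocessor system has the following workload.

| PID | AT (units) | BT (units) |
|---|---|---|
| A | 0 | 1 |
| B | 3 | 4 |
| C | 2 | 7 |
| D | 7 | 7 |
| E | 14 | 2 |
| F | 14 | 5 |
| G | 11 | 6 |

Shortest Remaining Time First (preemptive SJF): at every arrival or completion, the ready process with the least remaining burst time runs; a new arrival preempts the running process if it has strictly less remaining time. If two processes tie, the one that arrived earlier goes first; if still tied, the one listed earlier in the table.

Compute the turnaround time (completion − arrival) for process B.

Schedule: | A 0-1 | idle 1-2 | C 2-3 | B 3-7 | C 7-13 | G 13-14 | E 14-16 | G 16-21 | F 21-26 | D 26-33 |
Completion: A=1  B=7  C=13  D=33  E=16  F=26  G=21
Turnaround (C−A): A=1  B=4  C=11  D=26  E=2  F=12  G=10
Turnaround(B) = completion − arrival = 7 − 3 = 4

4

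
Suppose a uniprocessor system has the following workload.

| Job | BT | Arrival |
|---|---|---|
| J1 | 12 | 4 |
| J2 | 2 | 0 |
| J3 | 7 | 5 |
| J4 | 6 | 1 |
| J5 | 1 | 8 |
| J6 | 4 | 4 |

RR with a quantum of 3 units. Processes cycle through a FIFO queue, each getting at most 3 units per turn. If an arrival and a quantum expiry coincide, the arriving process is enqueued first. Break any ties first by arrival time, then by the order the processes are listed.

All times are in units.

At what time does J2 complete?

2

Schedule: | J2 0-2 | J4 2-5 | J1 5-8 | J6 8-11 | J3 11-14 | J4 14-17 | J5 17-18 | J1 18-21 | J6 21-22 | J3 22-25 | J1 25-28 | J3 28-29 | J1 29-32 |
Completion: J1=32  J2=2  J3=29  J4=17  J5=18  J6=22
Turnaround (C−A): J1=28  J2=2  J3=24  J4=16  J5=10  J6=18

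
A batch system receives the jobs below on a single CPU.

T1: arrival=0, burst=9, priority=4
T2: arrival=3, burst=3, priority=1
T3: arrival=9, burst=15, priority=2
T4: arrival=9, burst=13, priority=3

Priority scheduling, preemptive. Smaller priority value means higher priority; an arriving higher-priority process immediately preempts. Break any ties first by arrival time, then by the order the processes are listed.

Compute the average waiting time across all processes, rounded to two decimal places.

11.50

Schedule: | T1 0-3 | T2 3-6 | T1 6-9 | T3 9-24 | T4 24-37 | T1 37-40 |
Completion: T1=40  T2=6  T3=24  T4=37
Waiting times: T1=31, T2=0, T3=0, T4=15
Average waiting = (31+0+0+15) / 4 = 46/4 = 11.50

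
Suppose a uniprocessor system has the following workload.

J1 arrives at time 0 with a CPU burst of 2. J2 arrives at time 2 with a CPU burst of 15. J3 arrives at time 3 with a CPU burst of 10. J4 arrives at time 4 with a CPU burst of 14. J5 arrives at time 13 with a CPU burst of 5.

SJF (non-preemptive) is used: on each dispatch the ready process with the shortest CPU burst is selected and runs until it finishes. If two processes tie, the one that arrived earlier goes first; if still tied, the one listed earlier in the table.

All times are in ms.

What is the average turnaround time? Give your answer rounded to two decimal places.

Schedule: | J1 0-2 | J2 2-17 | J5 17-22 | J3 22-32 | J4 32-46 |
Completion: J1=2  J2=17  J3=32  J4=46  J5=22
Turnaround (C−A): J1=2  J2=15  J3=29  J4=42  J5=9
Turnaround times: J1=2, J2=15, J3=29, J4=42, J5=9
Average turnaround = (2+15+29+42+9) / 5 = 97/5 = 19.40

19.40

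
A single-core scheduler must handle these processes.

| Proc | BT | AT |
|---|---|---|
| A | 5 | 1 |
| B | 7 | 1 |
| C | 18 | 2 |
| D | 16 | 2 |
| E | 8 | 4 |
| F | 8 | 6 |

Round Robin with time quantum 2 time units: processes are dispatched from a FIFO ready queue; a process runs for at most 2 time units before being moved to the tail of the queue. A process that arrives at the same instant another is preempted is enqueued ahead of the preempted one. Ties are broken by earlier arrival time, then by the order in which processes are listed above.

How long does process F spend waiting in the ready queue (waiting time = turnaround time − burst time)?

Timeline: | idle 0-1 | A 1-3 | B 3-5 | C 5-7 | D 7-9 | A 9-11 | E 11-13 | B 13-15 | F 15-17 | C 17-19 | D 19-21 | A 21-22 | E 22-24 | B 24-26 | F 26-28 | C 28-30 | D 30-32 | E 32-34 | B 34-35 | F 35-37 | C 37-39 | D 39-41 | E 41-43 | F 43-45 | C 45-47 | D 47-49 | C 49-51 | D 51-53 | C 53-55 | D 55-57 | C 57-59 | D 59-61 | C 61-63 |
Completion: A=22  B=35  C=63  D=61  E=43  F=45
Waiting(F) = turnaround − burst = 39 − 8 = 31

31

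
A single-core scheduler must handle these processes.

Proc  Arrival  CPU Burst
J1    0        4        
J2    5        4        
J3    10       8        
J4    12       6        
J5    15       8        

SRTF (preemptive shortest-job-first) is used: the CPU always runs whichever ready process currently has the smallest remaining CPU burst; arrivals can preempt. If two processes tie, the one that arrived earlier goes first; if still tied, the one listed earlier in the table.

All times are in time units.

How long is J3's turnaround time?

Schedule: | J1 0-4 | idle 4-5 | J2 5-9 | idle 9-10 | J3 10-18 | J4 18-24 | J5 24-32 |
Completion: J1=4  J2=9  J3=18  J4=24  J5=32
Turnaround (C−A): J1=4  J2=4  J3=8  J4=12  J5=17
Turnaround(J3) = completion − arrival = 18 − 10 = 8

8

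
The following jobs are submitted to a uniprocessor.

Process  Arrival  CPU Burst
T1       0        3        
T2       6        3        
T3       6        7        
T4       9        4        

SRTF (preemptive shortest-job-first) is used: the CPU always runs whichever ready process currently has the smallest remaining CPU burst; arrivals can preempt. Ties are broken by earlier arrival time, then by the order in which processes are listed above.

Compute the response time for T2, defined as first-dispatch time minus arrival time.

0

Schedule: | T1 0-3 | idle 3-6 | T2 6-9 | T4 9-13 | T3 13-20 |
Completion: T1=3  T2=9  T3=20  T4=13
Turnaround (C−A): T1=3  T2=3  T3=14  T4=4
Response(T2) = first start − arrival = 6 − 6 = 0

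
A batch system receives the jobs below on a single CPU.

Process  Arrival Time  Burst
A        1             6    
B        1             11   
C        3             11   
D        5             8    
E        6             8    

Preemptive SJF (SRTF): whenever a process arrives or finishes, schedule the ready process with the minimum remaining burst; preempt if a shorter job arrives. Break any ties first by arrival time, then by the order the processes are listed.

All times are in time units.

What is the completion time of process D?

15

Timeline: | idle 0-1 | A 1-7 | D 7-15 | E 15-23 | B 23-34 | C 34-45 |
Completion: A=7  B=34  C=45  D=15  E=23
Turnaround (C−A): A=6  B=33  C=42  D=10  E=17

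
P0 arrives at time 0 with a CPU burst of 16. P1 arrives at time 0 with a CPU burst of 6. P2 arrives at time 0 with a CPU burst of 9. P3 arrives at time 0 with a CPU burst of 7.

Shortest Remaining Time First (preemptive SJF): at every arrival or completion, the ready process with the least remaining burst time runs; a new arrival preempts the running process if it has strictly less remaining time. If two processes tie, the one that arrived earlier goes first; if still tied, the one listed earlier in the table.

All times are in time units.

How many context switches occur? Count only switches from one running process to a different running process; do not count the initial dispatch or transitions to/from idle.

3

Timeline: | P1 0-6 | P3 6-13 | P2 13-22 | P0 22-38 |
Completion: P0=38  P1=6  P2=22  P3=13
Turnaround (C−A): P0=38  P1=6  P2=22  P3=13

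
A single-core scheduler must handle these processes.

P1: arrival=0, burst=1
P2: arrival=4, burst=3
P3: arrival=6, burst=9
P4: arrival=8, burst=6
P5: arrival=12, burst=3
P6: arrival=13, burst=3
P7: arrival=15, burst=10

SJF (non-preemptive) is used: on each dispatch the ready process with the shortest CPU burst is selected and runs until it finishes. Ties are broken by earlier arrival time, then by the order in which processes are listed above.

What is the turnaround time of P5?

7

Schedule: | P1 0-1 | idle 1-4 | P2 4-7 | P3 7-16 | P5 16-19 | P6 19-22 | P4 22-28 | P7 28-38 |
Completion: P1=1  P2=7  P3=16  P4=28  P5=19  P6=22  P7=38
Turnaround (C−A): P1=1  P2=3  P3=10  P4=20  P5=7  P6=9  P7=23
Turnaround(P5) = completion − arrival = 19 − 12 = 7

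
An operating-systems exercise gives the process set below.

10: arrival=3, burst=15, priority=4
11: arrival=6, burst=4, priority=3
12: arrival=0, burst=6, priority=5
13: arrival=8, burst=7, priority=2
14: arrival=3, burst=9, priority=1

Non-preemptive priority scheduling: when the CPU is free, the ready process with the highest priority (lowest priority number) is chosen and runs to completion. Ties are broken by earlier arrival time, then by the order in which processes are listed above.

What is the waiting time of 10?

Gantt: | 12 0-6 | 14 6-15 | 13 15-22 | 11 22-26 | 10 26-41 |
Completion: 10=41  11=26  12=6  13=22  14=15
Turnaround (C−A): 10=38  11=20  12=6  13=14  14=12
Waiting(10) = turnaround − burst = 38 − 15 = 23

23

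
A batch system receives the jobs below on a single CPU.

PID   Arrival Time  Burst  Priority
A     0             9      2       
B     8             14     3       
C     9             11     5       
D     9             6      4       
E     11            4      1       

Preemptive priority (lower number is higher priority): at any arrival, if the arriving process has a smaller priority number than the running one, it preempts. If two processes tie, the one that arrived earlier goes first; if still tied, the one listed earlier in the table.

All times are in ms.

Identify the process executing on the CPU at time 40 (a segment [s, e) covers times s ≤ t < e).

Gantt: | A 0-9 | B 9-11 | E 11-15 | B 15-27 | D 27-33 | C 33-44 |
Completion: A=9  B=27  C=44  D=33  E=15

C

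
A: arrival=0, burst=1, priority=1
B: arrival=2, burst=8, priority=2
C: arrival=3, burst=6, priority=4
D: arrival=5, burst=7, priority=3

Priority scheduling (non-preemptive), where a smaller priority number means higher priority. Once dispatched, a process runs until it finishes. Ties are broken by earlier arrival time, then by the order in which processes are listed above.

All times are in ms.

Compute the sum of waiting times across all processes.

Timeline: | A 0-1 | idle 1-2 | B 2-10 | D 10-17 | C 17-23 |
Completion: A=1  B=10  C=23  D=17
Turnaround (C−A): A=1  B=8  C=20  D=12
Waiting = turnaround − burst: A=0, B=0, C=14, D=5
Total waiting = 0 + 0 + 14 + 5 = 19

19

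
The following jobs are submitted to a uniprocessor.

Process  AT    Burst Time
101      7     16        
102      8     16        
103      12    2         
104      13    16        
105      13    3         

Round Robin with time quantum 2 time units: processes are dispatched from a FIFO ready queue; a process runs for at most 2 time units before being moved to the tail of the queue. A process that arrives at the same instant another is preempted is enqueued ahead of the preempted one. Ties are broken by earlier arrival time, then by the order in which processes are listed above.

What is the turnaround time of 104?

Timeline: | idle 0-7 | 101 7-9 | 102 9-11 | 101 11-13 | 102 13-15 | 103 15-17 | 104 17-19 | 105 19-21 | 101 21-23 | 102 23-25 | 104 25-27 | 105 27-28 | 101 28-30 | 102 30-32 | 104 32-34 | 101 34-36 | 102 36-38 | 104 38-40 | 101 40-42 | 102 42-44 | 104 44-46 | 101 46-48 | 102 48-50 | 104 50-52 | 101 52-54 | 102 54-56 | 104 56-60 |
Completion: 101=54  102=56  103=17  104=60  105=28
Turnaround (C−A): 101=47  102=48  103=5  104=47  105=15
Turnaround(104) = completion − arrival = 60 − 13 = 47

47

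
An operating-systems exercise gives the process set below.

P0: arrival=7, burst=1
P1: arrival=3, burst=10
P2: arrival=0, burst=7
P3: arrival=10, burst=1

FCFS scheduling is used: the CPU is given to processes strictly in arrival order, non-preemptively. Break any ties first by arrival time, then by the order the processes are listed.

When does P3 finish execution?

19

Schedule: | P2 0-7 | P1 7-17 | P0 17-18 | P3 18-19 |
Completion: P0=18  P1=17  P2=7  P3=19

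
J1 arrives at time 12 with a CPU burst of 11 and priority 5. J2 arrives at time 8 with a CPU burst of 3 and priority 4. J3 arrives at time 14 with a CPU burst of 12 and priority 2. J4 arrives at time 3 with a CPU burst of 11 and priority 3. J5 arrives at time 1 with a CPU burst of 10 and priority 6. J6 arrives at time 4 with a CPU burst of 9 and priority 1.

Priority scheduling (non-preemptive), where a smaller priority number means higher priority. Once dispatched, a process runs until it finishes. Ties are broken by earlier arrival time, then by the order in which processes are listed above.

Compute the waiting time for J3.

Timeline: | idle 0-1 | J5 1-11 | J6 11-20 | J3 20-32 | J4 32-43 | J2 43-46 | J1 46-57 |
Completion: J1=57  J2=46  J3=32  J4=43  J5=11  J6=20
Turnaround (C−A): J1=45  J2=38  J3=18  J4=40  J5=10  J6=16
Waiting(J3) = turnaround − burst = 18 − 12 = 6

6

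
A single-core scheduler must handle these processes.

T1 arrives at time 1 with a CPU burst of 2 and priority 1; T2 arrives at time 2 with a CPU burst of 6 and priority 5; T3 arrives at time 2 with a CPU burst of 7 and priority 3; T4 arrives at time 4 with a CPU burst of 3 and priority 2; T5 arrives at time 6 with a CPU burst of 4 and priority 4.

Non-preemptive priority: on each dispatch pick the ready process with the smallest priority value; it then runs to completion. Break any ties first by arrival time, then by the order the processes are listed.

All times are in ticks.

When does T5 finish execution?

17

Schedule: | idle 0-1 | T1 1-3 | T3 3-10 | T4 10-13 | T5 13-17 | T2 17-23 |
Completion: T1=3  T2=23  T3=10  T4=13  T5=17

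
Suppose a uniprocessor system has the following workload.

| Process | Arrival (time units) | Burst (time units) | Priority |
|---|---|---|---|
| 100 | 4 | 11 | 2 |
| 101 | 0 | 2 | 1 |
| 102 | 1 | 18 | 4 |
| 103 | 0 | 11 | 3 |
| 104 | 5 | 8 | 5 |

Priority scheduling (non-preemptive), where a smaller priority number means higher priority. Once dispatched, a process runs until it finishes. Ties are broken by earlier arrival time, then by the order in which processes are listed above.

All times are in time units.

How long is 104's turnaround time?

Schedule: | 101 0-2 | 103 2-13 | 100 13-24 | 102 24-42 | 104 42-50 |
Completion: 100=24  101=2  102=42  103=13  104=50
Turnaround (C−A): 100=20  101=2  102=41  103=13  104=45
Turnaround(104) = completion − arrival = 50 − 5 = 45

45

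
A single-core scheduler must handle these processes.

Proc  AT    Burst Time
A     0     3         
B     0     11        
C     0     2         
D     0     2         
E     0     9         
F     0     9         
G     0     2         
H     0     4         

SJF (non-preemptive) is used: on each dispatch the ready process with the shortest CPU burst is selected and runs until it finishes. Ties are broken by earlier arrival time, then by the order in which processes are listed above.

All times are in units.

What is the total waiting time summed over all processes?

Schedule: | C 0-2 | D 2-4 | G 4-6 | A 6-9 | H 9-13 | E 13-22 | F 22-31 | B 31-42 |
Completion: A=9  B=42  C=2  D=4  E=22  F=31  G=6  H=13
Turnaround (C−A): A=9  B=42  C=2  D=4  E=22  F=31  G=6  H=13
Waiting = turnaround − burst: A=6, B=31, C=0, D=2, E=13, F=22, G=4, H=9
Total waiting = 6 + 31 + 0 + 2 + 13 + 22 + 4 + 9 = 87

87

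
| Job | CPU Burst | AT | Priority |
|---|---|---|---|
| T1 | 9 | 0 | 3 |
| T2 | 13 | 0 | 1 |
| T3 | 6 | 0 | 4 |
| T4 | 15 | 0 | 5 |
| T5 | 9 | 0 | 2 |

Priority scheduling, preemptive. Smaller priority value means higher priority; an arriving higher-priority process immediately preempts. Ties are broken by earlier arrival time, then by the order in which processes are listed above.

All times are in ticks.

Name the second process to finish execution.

Gantt: | T2 0-13 | T5 13-22 | T1 22-31 | T3 31-37 | T4 37-52 |
Completion: T1=31  T2=13  T3=37  T4=52  T5=22
Turnaround (C−A): T1=31  T2=13  T3=37  T4=52  T5=22
Finish order: T2 → T5 → T1 → T3 → T4

T5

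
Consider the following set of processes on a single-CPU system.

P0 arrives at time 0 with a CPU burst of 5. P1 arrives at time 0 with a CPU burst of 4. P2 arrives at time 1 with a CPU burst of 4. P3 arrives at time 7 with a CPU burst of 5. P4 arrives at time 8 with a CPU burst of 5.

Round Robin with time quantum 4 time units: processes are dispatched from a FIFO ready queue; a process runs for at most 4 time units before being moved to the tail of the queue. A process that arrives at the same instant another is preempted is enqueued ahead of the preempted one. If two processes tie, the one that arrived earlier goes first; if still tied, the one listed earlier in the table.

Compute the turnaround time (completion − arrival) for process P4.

15

Timeline: | P0 0-4 | P1 4-8 | P2 8-12 | P0 12-13 | P3 13-17 | P4 17-21 | P3 21-22 | P4 22-23 |
Completion: P0=13  P1=8  P2=12  P3=22  P4=23
Turnaround (C−A): P0=13  P1=8  P2=11  P3=15  P4=15
Turnaround(P4) = completion − arrival = 23 − 8 = 15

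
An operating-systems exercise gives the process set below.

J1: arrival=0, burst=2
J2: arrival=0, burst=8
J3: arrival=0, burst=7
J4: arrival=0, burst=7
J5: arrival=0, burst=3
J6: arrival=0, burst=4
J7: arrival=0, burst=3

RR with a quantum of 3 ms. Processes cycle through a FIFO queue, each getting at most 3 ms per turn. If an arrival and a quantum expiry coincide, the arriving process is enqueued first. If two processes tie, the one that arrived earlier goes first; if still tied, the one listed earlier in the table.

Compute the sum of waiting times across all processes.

131

Timeline: | J1 0-2 | J2 2-5 | J3 5-8 | J4 8-11 | J5 11-14 | J6 14-17 | J7 17-20 | J2 20-23 | J3 23-26 | J4 26-29 | J6 29-30 | J2 30-32 | J3 32-33 | J4 33-34 |
Completion: J1=2  J2=32  J3=33  J4=34  J5=14  J6=30  J7=20
Waiting = turnaround − burst: J1=0, J2=24, J3=26, J4=27, J5=11, J6=26, J7=17
Total waiting = 0 + 24 + 26 + 27 + 11 + 26 + 17 = 131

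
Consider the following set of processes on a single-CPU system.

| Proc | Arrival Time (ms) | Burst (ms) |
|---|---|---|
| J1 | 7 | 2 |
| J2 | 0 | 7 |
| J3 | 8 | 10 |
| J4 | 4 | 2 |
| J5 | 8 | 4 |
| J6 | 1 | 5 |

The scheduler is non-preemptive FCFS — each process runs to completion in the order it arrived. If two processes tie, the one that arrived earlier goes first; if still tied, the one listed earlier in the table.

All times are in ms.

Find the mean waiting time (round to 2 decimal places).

7.83

Timeline: | J2 0-7 | J6 7-12 | J4 12-14 | J1 14-16 | J3 16-26 | J5 26-30 |
Completion: J1=16  J2=7  J3=26  J4=14  J5=30  J6=12
Waiting times: J1=7, J2=0, J3=8, J4=8, J5=18, J6=6
Average waiting = (7+0+8+8+18+6) / 6 = 47/6 = 7.83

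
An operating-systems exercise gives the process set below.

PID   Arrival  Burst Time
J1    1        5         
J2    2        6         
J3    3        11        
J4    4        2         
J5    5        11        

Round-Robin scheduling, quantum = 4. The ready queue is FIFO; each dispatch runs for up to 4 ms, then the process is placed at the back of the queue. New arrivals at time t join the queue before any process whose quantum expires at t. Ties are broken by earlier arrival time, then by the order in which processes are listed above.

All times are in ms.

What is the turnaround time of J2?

20

Timeline: | idle 0-1 | J1 1-5 | J2 5-9 | J3 9-13 | J4 13-15 | J5 15-19 | J1 19-20 | J2 20-22 | J3 22-26 | J5 26-30 | J3 30-33 | J5 33-36 |
Completion: J1=20  J2=22  J3=33  J4=15  J5=36
Turnaround (C−A): J1=19  J2=20  J3=30  J4=11  J5=31
Turnaround(J2) = completion − arrival = 22 − 2 = 20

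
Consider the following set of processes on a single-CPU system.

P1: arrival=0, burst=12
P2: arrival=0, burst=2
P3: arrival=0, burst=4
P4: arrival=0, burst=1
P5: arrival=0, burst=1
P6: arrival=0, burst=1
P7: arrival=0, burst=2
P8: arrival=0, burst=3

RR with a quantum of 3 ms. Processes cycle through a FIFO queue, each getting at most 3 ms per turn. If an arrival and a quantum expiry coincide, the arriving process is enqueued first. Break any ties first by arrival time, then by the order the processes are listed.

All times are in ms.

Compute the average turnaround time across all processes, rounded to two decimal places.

13.75

Schedule: | P1 0-3 | P2 3-5 | P3 5-8 | P4 8-9 | P5 9-10 | P6 10-11 | P7 11-13 | P8 13-16 | P1 16-19 | P3 19-20 | P1 20-26 |
Completion: P1=26  P2=5  P3=20  P4=9  P5=10  P6=11  P7=13  P8=16
Turnaround times: P1=26, P2=5, P3=20, P4=9, P5=10, P6=11, P7=13, P8=16
Average turnaround = (26+5+20+9+10+11+13+16) / 8 = 110/8 = 13.75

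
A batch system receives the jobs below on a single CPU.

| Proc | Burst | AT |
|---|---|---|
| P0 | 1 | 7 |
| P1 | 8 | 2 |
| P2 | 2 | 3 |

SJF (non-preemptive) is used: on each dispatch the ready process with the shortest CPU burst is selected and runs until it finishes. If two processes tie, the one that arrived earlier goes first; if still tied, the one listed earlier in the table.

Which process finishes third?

P2

Timeline: | idle 0-2 | P1 2-10 | P0 10-11 | P2 11-13 |
Completion: P0=11  P1=10  P2=13
Turnaround (C−A): P0=4  P1=8  P2=10
Finish order: P1 → P0 → P2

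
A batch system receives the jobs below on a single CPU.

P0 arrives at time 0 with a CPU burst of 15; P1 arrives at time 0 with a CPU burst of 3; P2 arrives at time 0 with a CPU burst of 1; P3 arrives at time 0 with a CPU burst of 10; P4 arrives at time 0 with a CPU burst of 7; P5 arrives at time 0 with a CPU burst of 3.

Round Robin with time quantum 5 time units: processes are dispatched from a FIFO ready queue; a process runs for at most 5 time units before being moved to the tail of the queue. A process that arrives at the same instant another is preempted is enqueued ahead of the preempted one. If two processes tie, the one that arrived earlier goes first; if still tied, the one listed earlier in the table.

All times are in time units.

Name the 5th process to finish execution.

Gantt: | P0 0-5 | P1 5-8 | P2 8-9 | P3 9-14 | P4 14-19 | P5 19-22 | P0 22-27 | P3 27-32 | P4 32-34 | P0 34-39 |
Completion: P0=39  P1=8  P2=9  P3=32  P4=34  P5=22
Finish order: P1 → P2 → P5 → P3 → P4 → P0

P4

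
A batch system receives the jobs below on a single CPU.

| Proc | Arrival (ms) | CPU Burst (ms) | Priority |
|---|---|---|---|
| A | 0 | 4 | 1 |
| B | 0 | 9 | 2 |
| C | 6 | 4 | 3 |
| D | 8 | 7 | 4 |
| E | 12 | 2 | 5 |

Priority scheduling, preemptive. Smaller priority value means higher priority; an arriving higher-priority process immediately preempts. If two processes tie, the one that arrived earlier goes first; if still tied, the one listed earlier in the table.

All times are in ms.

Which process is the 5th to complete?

Gantt: | A 0-4 | B 4-13 | C 13-17 | D 17-24 | E 24-26 |
Completion: A=4  B=13  C=17  D=24  E=26
Finish order: A → B → C → D → E

E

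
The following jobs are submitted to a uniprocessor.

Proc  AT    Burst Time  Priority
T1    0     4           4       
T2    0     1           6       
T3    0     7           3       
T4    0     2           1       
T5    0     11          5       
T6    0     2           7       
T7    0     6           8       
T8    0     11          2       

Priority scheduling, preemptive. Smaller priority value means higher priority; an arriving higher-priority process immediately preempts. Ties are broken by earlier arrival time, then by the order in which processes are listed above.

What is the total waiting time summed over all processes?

168

Gantt: | T4 0-2 | T8 2-13 | T3 13-20 | T1 20-24 | T5 24-35 | T2 35-36 | T6 36-38 | T7 38-44 |
Completion: T1=24  T2=36  T3=20  T4=2  T5=35  T6=38  T7=44  T8=13
Turnaround (C−A): T1=24  T2=36  T3=20  T4=2  T5=35  T6=38  T7=44  T8=13
Waiting = turnaround − burst: T1=20, T2=35, T3=13, T4=0, T5=24, T6=36, T7=38, T8=2
Total waiting = 20 + 35 + 13 + 0 + 24 + 36 + 38 + 2 = 168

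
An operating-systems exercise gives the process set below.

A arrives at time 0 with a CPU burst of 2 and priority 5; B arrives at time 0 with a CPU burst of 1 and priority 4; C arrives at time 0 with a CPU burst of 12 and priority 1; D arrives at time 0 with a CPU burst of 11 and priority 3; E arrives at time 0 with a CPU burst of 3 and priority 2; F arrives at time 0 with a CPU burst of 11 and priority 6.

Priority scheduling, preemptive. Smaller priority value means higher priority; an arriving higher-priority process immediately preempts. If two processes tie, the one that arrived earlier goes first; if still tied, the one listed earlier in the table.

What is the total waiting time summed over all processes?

Timeline: | C 0-12 | E 12-15 | D 15-26 | B 26-27 | A 27-29 | F 29-40 |
Completion: A=29  B=27  C=12  D=26  E=15  F=40
Turnaround (C−A): A=29  B=27  C=12  D=26  E=15  F=40
Waiting = turnaround − burst: A=27, B=26, C=0, D=15, E=12, F=29
Total waiting = 27 + 26 + 0 + 15 + 12 + 29 = 109

109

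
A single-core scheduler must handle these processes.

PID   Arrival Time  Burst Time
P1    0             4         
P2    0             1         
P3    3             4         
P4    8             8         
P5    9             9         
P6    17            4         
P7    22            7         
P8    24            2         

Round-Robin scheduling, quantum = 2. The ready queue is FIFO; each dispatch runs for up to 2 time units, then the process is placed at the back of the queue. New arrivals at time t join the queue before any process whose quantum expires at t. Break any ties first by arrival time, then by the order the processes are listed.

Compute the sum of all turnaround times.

Timeline: | P1 0-2 | P2 2-3 | P1 3-5 | P3 5-9 | P4 9-11 | P5 11-13 | P4 13-15 | P5 15-17 | P4 17-19 | P6 19-21 | P5 21-23 | P4 23-25 | P6 25-27 | P7 27-29 | P5 29-31 | P8 31-33 | P7 33-35 | P5 35-36 | P7 36-39 |
Completion: P1=5  P2=3  P3=9  P4=25  P5=36  P6=27  P7=39  P8=33
Turnaround (C−A): P1=5  P2=3  P3=6  P4=17  P5=27  P6=10  P7=17  P8=9
Turnaround = completion − arrival: P1=5, P2=3, P3=6, P4=17, P5=27, P6=10, P7=17, P8=9
Total turnaround = 5 + 3 + 6 + 17 + 27 + 10 + 17 + 9 = 94

94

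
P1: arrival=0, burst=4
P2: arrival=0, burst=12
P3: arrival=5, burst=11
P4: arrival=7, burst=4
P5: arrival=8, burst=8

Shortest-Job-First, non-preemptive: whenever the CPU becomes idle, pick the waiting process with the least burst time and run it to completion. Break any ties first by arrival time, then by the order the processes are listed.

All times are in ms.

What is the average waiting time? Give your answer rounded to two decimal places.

Timeline: | P1 0-4 | P2 4-16 | P4 16-20 | P5 20-28 | P3 28-39 |
Completion: P1=4  P2=16  P3=39  P4=20  P5=28
Turnaround (C−A): P1=4  P2=16  P3=34  P4=13  P5=20
Waiting times: P1=0, P2=4, P3=23, P4=9, P5=12
Average waiting = (0+4+23+9+12) / 5 = 48/5 = 9.60

9.60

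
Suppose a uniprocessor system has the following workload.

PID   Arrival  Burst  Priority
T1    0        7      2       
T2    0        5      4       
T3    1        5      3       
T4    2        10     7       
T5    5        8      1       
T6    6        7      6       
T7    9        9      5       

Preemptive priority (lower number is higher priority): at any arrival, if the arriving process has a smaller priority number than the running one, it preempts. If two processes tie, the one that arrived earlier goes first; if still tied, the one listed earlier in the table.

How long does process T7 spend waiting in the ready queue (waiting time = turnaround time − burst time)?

16

Timeline: | T1 0-5 | T5 5-13 | T1 13-15 | T3 15-20 | T2 20-25 | T7 25-34 | T6 34-41 | T4 41-51 |
Completion: T1=15  T2=25  T3=20  T4=51  T5=13  T6=41  T7=34
Turnaround (C−A): T1=15  T2=25  T3=19  T4=49  T5=8  T6=35  T7=25
Waiting(T7) = turnaround − burst = 25 − 9 = 16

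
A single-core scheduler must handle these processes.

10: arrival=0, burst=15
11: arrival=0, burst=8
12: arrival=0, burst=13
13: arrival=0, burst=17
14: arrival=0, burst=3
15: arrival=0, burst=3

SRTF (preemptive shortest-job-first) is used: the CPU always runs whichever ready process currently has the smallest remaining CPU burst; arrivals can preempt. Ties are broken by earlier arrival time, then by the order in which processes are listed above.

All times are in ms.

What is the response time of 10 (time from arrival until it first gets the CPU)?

27

Timeline: | 14 0-3 | 15 3-6 | 11 6-14 | 12 14-27 | 10 27-42 | 13 42-59 |
Completion: 10=42  11=14  12=27  13=59  14=3  15=6
Turnaround (C−A): 10=42  11=14  12=27  13=59  14=3  15=6
Response(10) = first start − arrival = 27 − 0 = 27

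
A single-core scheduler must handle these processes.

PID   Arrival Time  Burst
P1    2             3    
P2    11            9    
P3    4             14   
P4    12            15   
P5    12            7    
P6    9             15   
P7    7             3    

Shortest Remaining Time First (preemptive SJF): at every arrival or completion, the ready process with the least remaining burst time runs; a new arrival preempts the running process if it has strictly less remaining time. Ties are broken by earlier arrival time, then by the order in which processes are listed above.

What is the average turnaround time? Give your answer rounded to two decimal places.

23.29

Timeline: | idle 0-2 | P1 2-5 | P3 5-7 | P7 7-10 | P3 10-11 | P2 11-12 | P5 12-19 | P2 19-27 | P3 27-38 | P6 38-53 | P4 53-68 |
Completion: P1=5  P2=27  P3=38  P4=68  P5=19  P6=53  P7=10
Turnaround (C−A): P1=3  P2=16  P3=34  P4=56  P5=7  P6=44  P7=3
Turnaround times: P1=3, P2=16, P3=34, P4=56, P5=7, P6=44, P7=3
Average turnaround = (3+16+34+56+7+44+3) / 7 = 163/7 = 23.29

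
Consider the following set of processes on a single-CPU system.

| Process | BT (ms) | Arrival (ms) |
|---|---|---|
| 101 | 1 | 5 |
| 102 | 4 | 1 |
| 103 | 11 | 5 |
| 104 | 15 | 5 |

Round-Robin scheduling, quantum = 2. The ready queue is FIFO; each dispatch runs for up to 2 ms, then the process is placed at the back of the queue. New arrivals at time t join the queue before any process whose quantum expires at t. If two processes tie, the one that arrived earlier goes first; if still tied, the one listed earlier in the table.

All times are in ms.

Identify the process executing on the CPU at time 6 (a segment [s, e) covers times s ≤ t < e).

103

Gantt: | idle 0-1 | 102 1-5 | 101 5-6 | 103 6-8 | 104 8-10 | 103 10-12 | 104 12-14 | 103 14-16 | 104 16-18 | 103 18-20 | 104 20-22 | 103 22-24 | 104 24-26 | 103 26-27 | 104 27-32 |
Completion: 101=6  102=5  103=27  104=32
Turnaround (C−A): 101=1  102=4  103=22  104=27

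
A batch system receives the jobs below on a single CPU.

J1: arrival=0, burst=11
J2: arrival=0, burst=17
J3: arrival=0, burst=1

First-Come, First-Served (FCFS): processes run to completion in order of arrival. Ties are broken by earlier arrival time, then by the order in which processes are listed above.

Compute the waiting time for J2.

11

Gantt: | J1 0-11 | J2 11-28 | J3 28-29 |
Completion: J1=11  J2=28  J3=29
Turnaround (C−A): J1=11  J2=28  J3=29
Waiting(J2) = turnaround − burst = 28 − 17 = 11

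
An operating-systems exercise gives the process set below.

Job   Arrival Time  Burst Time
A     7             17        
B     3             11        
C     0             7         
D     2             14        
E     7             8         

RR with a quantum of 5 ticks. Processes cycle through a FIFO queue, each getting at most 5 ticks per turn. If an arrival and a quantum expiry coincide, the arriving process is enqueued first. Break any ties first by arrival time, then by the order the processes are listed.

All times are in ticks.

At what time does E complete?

Gantt: | C 0-5 | D 5-10 | B 10-15 | C 15-17 | A 17-22 | E 22-27 | D 27-32 | B 32-37 | A 37-42 | E 42-45 | D 45-49 | B 49-50 | A 50-57 |
Completion: A=57  B=50  C=17  D=49  E=45
Turnaround (C−A): A=50  B=47  C=17  D=47  E=38

45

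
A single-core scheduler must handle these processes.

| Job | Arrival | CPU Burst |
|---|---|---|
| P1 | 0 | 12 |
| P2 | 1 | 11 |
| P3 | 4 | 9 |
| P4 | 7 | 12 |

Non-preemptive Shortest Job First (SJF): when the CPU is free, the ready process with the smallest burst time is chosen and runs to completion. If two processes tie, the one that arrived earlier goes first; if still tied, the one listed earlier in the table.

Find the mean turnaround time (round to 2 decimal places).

Gantt: | P1 0-12 | P3 12-21 | P2 21-32 | P4 32-44 |
Completion: P1=12  P2=32  P3=21  P4=44
Turnaround (C−A): P1=12  P2=31  P3=17  P4=37
Turnaround times: P1=12, P2=31, P3=17, P4=37
Average turnaround = (12+31+17+37) / 4 = 97/4 = 24.25

24.25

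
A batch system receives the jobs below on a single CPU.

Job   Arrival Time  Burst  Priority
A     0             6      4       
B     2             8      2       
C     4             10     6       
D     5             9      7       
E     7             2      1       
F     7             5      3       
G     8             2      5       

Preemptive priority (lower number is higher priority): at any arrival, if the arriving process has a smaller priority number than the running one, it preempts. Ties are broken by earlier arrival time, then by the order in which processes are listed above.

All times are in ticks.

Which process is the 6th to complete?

C

Gantt: | A 0-2 | B 2-7 | E 7-9 | B 9-12 | F 12-17 | A 17-21 | G 21-23 | C 23-33 | D 33-42 |
Completion: A=21  B=12  C=33  D=42  E=9  F=17  G=23
Turnaround (C−A): A=21  B=10  C=29  D=37  E=2  F=10  G=15
Finish order: E → B → F → A → G → C → D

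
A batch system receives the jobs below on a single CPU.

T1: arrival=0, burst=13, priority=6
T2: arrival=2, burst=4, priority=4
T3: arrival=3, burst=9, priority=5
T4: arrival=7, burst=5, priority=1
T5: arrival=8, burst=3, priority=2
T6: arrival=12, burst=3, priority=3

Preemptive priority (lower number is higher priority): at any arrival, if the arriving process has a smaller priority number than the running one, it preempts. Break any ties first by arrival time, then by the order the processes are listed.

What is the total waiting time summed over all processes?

45

Timeline: | T1 0-2 | T2 2-6 | T3 6-7 | T4 7-12 | T5 12-15 | T6 15-18 | T3 18-26 | T1 26-37 |
Completion: T1=37  T2=6  T3=26  T4=12  T5=15  T6=18
Waiting = turnaround − burst: T1=24, T2=0, T3=14, T4=0, T5=4, T6=3
Total waiting = 24 + 0 + 14 + 0 + 4 + 3 = 45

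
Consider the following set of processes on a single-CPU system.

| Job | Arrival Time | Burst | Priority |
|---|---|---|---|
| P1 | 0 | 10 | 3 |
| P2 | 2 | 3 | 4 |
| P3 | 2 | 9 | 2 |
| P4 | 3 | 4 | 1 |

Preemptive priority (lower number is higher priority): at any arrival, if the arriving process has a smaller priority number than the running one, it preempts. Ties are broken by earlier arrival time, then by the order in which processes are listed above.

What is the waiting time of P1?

13

Gantt: | P1 0-2 | P3 2-3 | P4 3-7 | P3 7-15 | P1 15-23 | P2 23-26 |
Completion: P1=23  P2=26  P3=15  P4=7
Turnaround (C−A): P1=23  P2=24  P3=13  P4=4
Waiting(P1) = turnaround − burst = 23 − 10 = 13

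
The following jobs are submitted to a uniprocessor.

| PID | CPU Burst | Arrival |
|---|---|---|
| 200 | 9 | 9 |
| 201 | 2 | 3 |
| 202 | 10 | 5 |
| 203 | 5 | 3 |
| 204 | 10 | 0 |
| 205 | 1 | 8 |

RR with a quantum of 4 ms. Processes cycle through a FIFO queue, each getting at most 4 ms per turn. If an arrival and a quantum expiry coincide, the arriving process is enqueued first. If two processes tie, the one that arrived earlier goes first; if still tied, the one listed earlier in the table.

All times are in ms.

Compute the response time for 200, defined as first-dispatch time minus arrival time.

Schedule: | 204 0-4 | 201 4-6 | 203 6-10 | 204 10-14 | 202 14-18 | 205 18-19 | 200 19-23 | 203 23-24 | 204 24-26 | 202 26-30 | 200 30-34 | 202 34-36 | 200 36-37 |
Completion: 200=37  201=6  202=36  203=24  204=26  205=19
Response(200) = first start − arrival = 19 − 9 = 10

10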